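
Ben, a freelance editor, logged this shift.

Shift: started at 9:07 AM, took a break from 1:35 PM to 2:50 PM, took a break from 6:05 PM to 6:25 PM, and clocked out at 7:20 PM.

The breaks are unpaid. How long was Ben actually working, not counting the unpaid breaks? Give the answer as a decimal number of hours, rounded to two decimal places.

Shift: 9:07 AM–7:20 PM = 10 h 13 min; less 95 min break → 8 h 38 min

8.63 hours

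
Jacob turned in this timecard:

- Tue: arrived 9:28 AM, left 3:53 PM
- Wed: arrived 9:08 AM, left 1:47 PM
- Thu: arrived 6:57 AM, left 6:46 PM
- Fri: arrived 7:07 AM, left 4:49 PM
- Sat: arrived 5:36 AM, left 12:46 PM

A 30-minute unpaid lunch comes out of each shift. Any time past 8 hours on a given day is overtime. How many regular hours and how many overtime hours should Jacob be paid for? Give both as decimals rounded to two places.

Tue: 9:28 AM–3:53 PM = 6 h 25 min; less 30 min break → 5 h 55 min
Wed: 9:08 AM–1:47 PM = 4 h 39 min; less 30 min break → 4 h 9 min
Thu: 6:57 AM–6:46 PM = 11 h 49 min; less 30 min break → 11 h 19 min
Fri: 7:07 AM–4:49 PM = 9 h 42 min; less 30 min break → 9 h 12 min
Sat: 5:36 AM–12:46 PM = 7 h 10 min; less 30 min break → 6 h 40 min
Tue reg 5 h 55 min / OT 0 h 0 min; Wed reg 4 h 9 min / OT 0 h 0 min; Thu reg 8 h 0 min / OT 3 h 19 min; Fri reg 8 h 0 min / OT 1 h 12 min; Sat reg 6 h 40 min / OT 0 h 0 min.
Totals: regular 32 h 44 min, overtime 4 h 31 min.

Regular 32.73 hours, overtime 4.52 hours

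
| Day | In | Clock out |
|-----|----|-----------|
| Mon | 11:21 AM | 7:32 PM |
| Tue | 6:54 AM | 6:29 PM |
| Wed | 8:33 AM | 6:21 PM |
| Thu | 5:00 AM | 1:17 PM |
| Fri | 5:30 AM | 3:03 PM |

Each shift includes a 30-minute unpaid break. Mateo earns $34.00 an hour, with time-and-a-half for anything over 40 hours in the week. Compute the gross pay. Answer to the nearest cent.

$1609.90

Mon: 11:21 AM–7:32 PM = 8 h 11 min; less 30 min break → 7 h 41 min
Tue: 6:54 AM–6:29 PM = 11 h 35 min; less 30 min break → 11 h 5 min
Wed: 8:33 AM–6:21 PM = 9 h 48 min; less 30 min break → 9 h 18 min
Thu: 5:00 AM–1:17 PM = 8 h 17 min; less 30 min break → 7 h 47 min
Fri: 5:30 AM–3:03 PM = 9 h 33 min; less 30 min break → 9 h 3 min
Total worked: 44 h 54 min = 2694 min.
Regular 40 h 0 min = 2400 min at $34.00/h; overtime 4 h 54 min = 294 min at $51.00/h.
Pay = (2400 × $34.00 + 294 × $51.00) ÷ 60 = $1609.90.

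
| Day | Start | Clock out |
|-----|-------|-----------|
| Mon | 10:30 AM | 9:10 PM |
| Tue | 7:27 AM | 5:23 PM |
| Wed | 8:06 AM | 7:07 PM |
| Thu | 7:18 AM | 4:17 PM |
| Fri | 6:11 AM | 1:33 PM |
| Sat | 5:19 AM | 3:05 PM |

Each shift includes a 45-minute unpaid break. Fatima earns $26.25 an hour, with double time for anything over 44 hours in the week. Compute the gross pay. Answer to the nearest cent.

$1639.75

Mon: 10:30 AM–9:10 PM = 10 h 40 min; less 45 min break → 9 h 55 min
Tue: 7:27 AM–5:23 PM = 9 h 56 min; less 45 min break → 9 h 11 min
Wed: 8:06 AM–7:07 PM = 11 h 1 min; less 45 min break → 10 h 16 min
Thu: 7:18 AM–4:17 PM = 8 h 59 min; less 45 min break → 8 h 14 min
Fri: 6:11 AM–1:33 PM = 7 h 22 min; less 45 min break → 6 h 37 min
Sat: 5:19 AM–3:05 PM = 9 h 46 min; less 45 min break → 9 h 1 min
Total worked: 53 h 14 min = 3194 min.
Regular 44 h 0 min = 2640 min at $26.25/h; overtime 9 h 14 min = 554 min at $52.50/h.
Pay = (2640 × $26.25 + 554 × $52.50) ÷ 60 = $1639.75.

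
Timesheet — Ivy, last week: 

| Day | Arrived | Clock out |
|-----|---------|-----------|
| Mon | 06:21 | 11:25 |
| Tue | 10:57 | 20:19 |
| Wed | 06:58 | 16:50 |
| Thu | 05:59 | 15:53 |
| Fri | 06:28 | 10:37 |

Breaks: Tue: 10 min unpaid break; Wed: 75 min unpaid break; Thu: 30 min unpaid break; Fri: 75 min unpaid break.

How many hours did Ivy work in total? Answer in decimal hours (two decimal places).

35.18 hours

Mon: 06:21–11:25 = 5 h 4 min
Tue: 10:57–20:19 = 9 h 22 min; less 10 min break → 9 h 12 min
Wed: 06:58–16:50 = 9 h 52 min; less 75 min break → 8 h 37 min
Thu: 05:59–15:53 = 9 h 54 min; less 30 min break → 9 h 24 min
Fri: 06:28–10:37 = 4 h 9 min; less 75 min break → 2 h 54 min
Total: 5 h 4 min + 9 h 12 min + 8 h 37 min + 9 h 24 min + 2 h 54 min = 35 h 11 min.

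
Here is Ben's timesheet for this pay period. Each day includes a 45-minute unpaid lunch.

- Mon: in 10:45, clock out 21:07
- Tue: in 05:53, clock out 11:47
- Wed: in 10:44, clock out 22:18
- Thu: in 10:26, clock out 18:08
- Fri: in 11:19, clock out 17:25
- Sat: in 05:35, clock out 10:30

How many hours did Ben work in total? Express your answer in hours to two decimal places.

42.05 hours

Mon: 10:45–21:07 = 10 h 22 min; less 45 min break → 9 h 37 min
Tue: 05:53–11:47 = 5 h 54 min; less 45 min break → 5 h 9 min
Wed: 10:44–22:18 = 11 h 34 min; less 45 min break → 10 h 49 min
Thu: 10:26–18:08 = 7 h 42 min; less 45 min break → 6 h 57 min
Fri: 11:19–17:25 = 6 h 6 min; less 45 min break → 5 h 21 min
Sat: 05:35–10:30 = 4 h 55 min; less 45 min break → 4 h 10 min
Total: 9 h 37 min + 5 h 9 min + 10 h 49 min + 6 h 57 min + 5 h 21 min + 4 h 10 min = 42 h 3 min.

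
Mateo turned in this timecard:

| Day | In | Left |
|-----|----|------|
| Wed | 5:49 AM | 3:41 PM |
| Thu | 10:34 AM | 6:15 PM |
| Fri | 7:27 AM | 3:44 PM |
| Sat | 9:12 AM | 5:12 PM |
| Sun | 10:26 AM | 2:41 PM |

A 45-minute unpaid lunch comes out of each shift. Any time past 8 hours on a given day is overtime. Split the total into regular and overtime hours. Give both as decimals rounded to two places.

Wed: 5:49 AM–3:41 PM = 9 h 52 min; less 45 min break → 9 h 7 min
Thu: 10:34 AM–6:15 PM = 7 h 41 min; less 45 min break → 6 h 56 min
Fri: 7:27 AM–3:44 PM = 8 h 17 min; less 45 min break → 7 h 32 min
Sat: 9:12 AM–5:12 PM = 8 h 0 min; less 45 min break → 7 h 15 min
Sun: 10:26 AM–2:41 PM = 4 h 15 min; less 45 min break → 3 h 30 min
Wed reg 8 h 0 min / OT 1 h 7 min; Thu reg 6 h 56 min / OT 0 h 0 min; Fri reg 7 h 32 min / OT 0 h 0 min; Sat reg 7 h 15 min / OT 0 h 0 min; Sun reg 3 h 30 min / OT 0 h 0 min.
Totals: regular 33 h 13 min, overtime 1 h 7 min.

Regular 33.22 hours, overtime 1.12 hours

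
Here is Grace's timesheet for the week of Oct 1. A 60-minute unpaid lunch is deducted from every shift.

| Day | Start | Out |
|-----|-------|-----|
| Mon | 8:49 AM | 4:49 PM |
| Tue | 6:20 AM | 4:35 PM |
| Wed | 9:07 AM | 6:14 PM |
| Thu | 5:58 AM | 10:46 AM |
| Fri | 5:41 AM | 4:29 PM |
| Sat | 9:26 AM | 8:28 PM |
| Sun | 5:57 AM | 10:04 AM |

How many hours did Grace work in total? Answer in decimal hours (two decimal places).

51.12 hours

Mon: 8:49 AM–4:49 PM = 8 h 0 min; less 60 min break → 7 h 0 min
Tue: 6:20 AM–4:35 PM = 10 h 15 min; less 60 min break → 9 h 15 min
Wed: 9:07 AM–6:14 PM = 9 h 7 min; less 60 min break → 8 h 7 min
Thu: 5:58 AM–10:46 AM = 4 h 48 min; less 60 min break → 3 h 48 min
Fri: 5:41 AM–4:29 PM = 10 h 48 min; less 60 min break → 9 h 48 min
Sat: 9:26 AM–8:28 PM = 11 h 2 min; less 60 min break → 10 h 2 min
Sun: 5:57 AM–10:04 AM = 4 h 7 min; less 60 min break → 3 h 7 min
Total: 7 h 0 min + 9 h 15 min + 8 h 7 min + 3 h 48 min + 9 h 48 min + 10 h 2 min + 3 h 7 min = 51 h 7 min.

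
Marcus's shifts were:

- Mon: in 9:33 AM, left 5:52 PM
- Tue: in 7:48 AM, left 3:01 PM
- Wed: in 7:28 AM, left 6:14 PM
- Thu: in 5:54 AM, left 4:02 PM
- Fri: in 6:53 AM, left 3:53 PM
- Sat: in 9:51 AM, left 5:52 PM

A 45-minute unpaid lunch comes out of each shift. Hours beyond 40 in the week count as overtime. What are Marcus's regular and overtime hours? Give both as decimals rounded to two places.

Regular 40.00 hours, overtime 8.95 hours

Mon: 9:33 AM–5:52 PM = 8 h 19 min; less 45 min break → 7 h 34 min
Tue: 7:48 AM–3:01 PM = 7 h 13 min; less 45 min break → 6 h 28 min
Wed: 7:28 AM–6:14 PM = 10 h 46 min; less 45 min break → 10 h 1 min
Thu: 5:54 AM–4:02 PM = 10 h 8 min; less 45 min break → 9 h 23 min
Fri: 6:53 AM–3:53 PM = 9 h 0 min; less 45 min break → 8 h 15 min
Sat: 9:51 AM–5:52 PM = 8 h 1 min; less 45 min break → 7 h 16 min
Total worked: 48 h 57 min = 48.95 h.
Threshold 40 h → overtime 8 h 57 min, regular 40 h 0 min.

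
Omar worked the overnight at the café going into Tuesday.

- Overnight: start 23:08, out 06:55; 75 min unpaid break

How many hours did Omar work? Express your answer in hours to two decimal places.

Overnight: 23:08 → midnight = 0 h 52 min; midnight → 06:55 = 6 h 55 min; span 7 h 47 min; less 75 min break → 6 h 32 min

6.53 hours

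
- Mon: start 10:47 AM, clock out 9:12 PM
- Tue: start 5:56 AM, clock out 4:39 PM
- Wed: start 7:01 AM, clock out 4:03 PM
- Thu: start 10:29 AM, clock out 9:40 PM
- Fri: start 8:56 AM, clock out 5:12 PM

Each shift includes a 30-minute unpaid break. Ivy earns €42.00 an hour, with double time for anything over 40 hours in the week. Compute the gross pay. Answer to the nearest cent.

€2277.80

Mon: 10:47 AM–9:12 PM = 10 h 25 min; less 30 min break → 9 h 55 min
Tue: 5:56 AM–4:39 PM = 10 h 43 min; less 30 min break → 10 h 13 min
Wed: 7:01 AM–4:03 PM = 9 h 2 min; less 30 min break → 8 h 32 min
Thu: 10:29 AM–9:40 PM = 11 h 11 min; less 30 min break → 10 h 41 min
Fri: 8:56 AM–5:12 PM = 8 h 16 min; less 30 min break → 7 h 46 min
Total worked: 47 h 7 min = 2827 min.
Regular 40 h 0 min = 2400 min at €42.00/h; overtime 7 h 7 min = 427 min at €84.00/h.
Pay = (2400 × €42.00 + 427 × €84.00) ÷ 60 = €2277.80.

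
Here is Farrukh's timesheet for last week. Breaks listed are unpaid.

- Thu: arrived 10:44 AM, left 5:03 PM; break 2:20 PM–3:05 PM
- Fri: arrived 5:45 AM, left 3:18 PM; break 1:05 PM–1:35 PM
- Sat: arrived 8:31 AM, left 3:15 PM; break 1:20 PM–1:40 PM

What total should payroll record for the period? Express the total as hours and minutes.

21 h 1 min

Thu: 10:44 AM–5:03 PM = 6 h 19 min; less 45 min break → 5 h 34 min
Fri: 5:45 AM–3:18 PM = 9 h 33 min; less 30 min break → 9 h 3 min
Sat: 8:31 AM–3:15 PM = 6 h 44 min; less 20 min break → 6 h 24 min
Total: 5 h 34 min + 9 h 3 min + 6 h 24 min = 21 h 1 min.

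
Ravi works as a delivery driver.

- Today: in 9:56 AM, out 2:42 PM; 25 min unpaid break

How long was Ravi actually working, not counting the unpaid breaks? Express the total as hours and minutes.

4 h 21 min

Today: 9:56 AM–2:42 PM = 4 h 46 min; less 25 min break → 4 h 21 min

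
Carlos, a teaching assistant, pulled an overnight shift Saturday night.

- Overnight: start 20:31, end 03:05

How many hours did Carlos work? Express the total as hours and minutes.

6 h 34 min

Overnight: 20:31 → midnight = 3 h 29 min; midnight → 03:05 = 3 h 5 min; span 6 h 34 min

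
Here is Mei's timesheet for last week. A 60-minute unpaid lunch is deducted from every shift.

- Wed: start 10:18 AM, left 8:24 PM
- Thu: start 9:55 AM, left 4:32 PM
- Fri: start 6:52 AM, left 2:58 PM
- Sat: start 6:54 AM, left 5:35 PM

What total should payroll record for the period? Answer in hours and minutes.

31 h 30 min

Wed: 10:18 AM–8:24 PM = 10 h 6 min; less 60 min break → 9 h 6 min
Thu: 9:55 AM–4:32 PM = 6 h 37 min; less 60 min break → 5 h 37 min
Fri: 6:52 AM–2:58 PM = 8 h 6 min; less 60 min break → 7 h 6 min
Sat: 6:54 AM–5:35 PM = 10 h 41 min; less 60 min break → 9 h 41 min
Total: 9 h 6 min + 5 h 37 min + 7 h 6 min + 9 h 41 min = 31 h 30 min.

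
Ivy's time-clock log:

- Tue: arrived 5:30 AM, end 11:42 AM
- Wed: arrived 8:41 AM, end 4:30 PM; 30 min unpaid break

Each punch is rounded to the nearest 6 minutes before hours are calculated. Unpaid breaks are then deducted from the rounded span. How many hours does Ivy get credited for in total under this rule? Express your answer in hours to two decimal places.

Tue: in 5:30 AM→5:30 AM, out 11:42 AM→11:42 AM; 6 h 12 min
Wed: in 8:41 AM→8:42 AM, out 4:30 PM→4:30 PM; 7 h 48 min − 30 min = 7 h 18 min
Total credited: 13 h 30 min.

13.50 hours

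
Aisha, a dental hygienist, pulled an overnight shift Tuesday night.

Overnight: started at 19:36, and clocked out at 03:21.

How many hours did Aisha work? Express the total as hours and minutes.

Overnight: 19:36 → midnight = 4 h 24 min; midnight → 03:21 = 3 h 21 min; span 7 h 45 min

7 h 45 min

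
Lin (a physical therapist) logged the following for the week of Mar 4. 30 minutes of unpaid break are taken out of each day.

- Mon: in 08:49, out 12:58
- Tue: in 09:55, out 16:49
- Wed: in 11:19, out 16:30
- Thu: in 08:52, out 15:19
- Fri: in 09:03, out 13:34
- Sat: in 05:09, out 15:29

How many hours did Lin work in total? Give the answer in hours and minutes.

34 h 32 min

Mon: 08:49–12:58 = 4 h 9 min; less 30 min break → 3 h 39 min
Tue: 09:55–16:49 = 6 h 54 min; less 30 min break → 6 h 24 min
Wed: 11:19–16:30 = 5 h 11 min; less 30 min break → 4 h 41 min
Thu: 08:52–15:19 = 6 h 27 min; less 30 min break → 5 h 57 min
Fri: 09:03–13:34 = 4 h 31 min; less 30 min break → 4 h 1 min
Sat: 05:09–15:29 = 10 h 20 min; less 30 min break → 9 h 50 min
Total: 3 h 39 min + 6 h 24 min + 4 h 41 min + 5 h 57 min + 4 h 1 min + 9 h 50 min = 34 h 32 min.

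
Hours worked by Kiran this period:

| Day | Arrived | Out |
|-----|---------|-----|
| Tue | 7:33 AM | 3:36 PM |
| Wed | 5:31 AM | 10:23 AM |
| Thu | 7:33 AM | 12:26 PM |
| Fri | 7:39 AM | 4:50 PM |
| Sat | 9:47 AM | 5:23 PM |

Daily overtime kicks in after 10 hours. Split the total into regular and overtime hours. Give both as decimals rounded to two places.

Tue: 7:33 AM–3:36 PM = 8 h 3 min
Wed: 5:31 AM–10:23 AM = 4 h 52 min
Thu: 7:33 AM–12:26 PM = 4 h 53 min
Fri: 7:39 AM–4:50 PM = 9 h 11 min
Sat: 9:47 AM–5:23 PM = 7 h 36 min
Tue reg 8 h 3 min / OT 0 h 0 min; Wed reg 4 h 52 min / OT 0 h 0 min; Thu reg 4 h 53 min / OT 0 h 0 min; Fri reg 9 h 11 min / OT 0 h 0 min; Sat reg 7 h 36 min / OT 0 h 0 min.
Totals: regular 34 h 35 min, overtime 0 h 0 min.

Regular 34.58 hours, overtime 0.00 hours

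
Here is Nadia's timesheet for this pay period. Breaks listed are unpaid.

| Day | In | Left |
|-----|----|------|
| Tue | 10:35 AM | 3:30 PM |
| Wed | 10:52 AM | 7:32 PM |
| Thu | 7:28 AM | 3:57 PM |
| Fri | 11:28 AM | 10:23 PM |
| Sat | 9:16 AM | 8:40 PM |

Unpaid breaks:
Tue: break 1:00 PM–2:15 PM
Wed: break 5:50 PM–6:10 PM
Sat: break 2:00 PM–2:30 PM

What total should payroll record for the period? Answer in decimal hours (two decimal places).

42.30 hours

Tue: 10:35 AM–3:30 PM = 4 h 55 min; less 75 min break → 3 h 40 min
Wed: 10:52 AM–7:32 PM = 8 h 40 min; less 20 min break → 8 h 20 min
Thu: 7:28 AM–3:57 PM = 8 h 29 min
Fri: 11:28 AM–10:23 PM = 10 h 55 min
Sat: 9:16 AM–8:40 PM = 11 h 24 min; less 30 min break → 10 h 54 min
Total: 3 h 40 min + 8 h 20 min + 8 h 29 min + 10 h 55 min + 10 h 54 min = 42 h 18 min.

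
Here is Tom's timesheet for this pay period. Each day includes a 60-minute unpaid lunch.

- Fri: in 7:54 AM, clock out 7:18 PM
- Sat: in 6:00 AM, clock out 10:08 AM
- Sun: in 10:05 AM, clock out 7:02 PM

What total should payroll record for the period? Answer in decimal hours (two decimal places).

21.48 hours

Fri: 7:54 AM–7:18 PM = 11 h 24 min; less 60 min break → 10 h 24 min
Sat: 6:00 AM–10:08 AM = 4 h 8 min; less 60 min break → 3 h 8 min
Sun: 10:05 AM–7:02 PM = 8 h 57 min; less 60 min break → 7 h 57 min
Total: 10 h 24 min + 3 h 8 min + 7 h 57 min = 21 h 29 min.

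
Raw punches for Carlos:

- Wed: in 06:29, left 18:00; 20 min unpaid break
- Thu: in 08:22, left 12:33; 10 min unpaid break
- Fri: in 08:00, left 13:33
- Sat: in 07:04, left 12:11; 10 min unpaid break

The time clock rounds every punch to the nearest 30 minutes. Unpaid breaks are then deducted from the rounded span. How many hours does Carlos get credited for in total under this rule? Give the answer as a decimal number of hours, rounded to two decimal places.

25.33 hours

Wed: in 06:29→06:30, out 18:00→18:00; 11 h 30 min − 20 min = 11 h 10 min
Thu: in 08:22→08:30, out 12:33→12:30; 4 h 0 min − 10 min = 3 h 50 min
Fri: in 08:00→08:00, out 13:33→13:30; 5 h 30 min
Sat: in 07:04→07:00, out 12:11→12:00; 5 h 0 min − 10 min = 4 h 50 min
Total credited: 25 h 20 min.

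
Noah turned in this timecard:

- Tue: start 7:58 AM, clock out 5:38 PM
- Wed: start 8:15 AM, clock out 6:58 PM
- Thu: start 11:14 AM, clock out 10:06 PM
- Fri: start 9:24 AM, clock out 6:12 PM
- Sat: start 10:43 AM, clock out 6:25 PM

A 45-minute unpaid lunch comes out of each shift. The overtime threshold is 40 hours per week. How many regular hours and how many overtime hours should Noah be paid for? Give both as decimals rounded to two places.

Tue: 7:58 AM–5:38 PM = 9 h 40 min; less 45 min break → 8 h 55 min
Wed: 8:15 AM–6:58 PM = 10 h 43 min; less 45 min break → 9 h 58 min
Thu: 11:14 AM–10:06 PM = 10 h 52 min; less 45 min break → 10 h 7 min
Fri: 9:24 AM–6:12 PM = 8 h 48 min; less 45 min break → 8 h 3 min
Sat: 10:43 AM–6:25 PM = 7 h 42 min; less 45 min break → 6 h 57 min
Total worked: 44 h 0 min = 44.00 h.
Threshold 40 h → overtime 4 h 0 min, regular 40 h 0 min.

Regular 40.00 hours, overtime 4.00 hours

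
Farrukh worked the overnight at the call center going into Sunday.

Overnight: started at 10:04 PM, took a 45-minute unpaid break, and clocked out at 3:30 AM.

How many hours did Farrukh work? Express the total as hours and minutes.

Overnight: 10:04 PM → midnight = 1 h 56 min; midnight → 3:30 AM = 3 h 30 min; span 5 h 26 min; less 45 min break → 4 h 41 min

4 h 41 min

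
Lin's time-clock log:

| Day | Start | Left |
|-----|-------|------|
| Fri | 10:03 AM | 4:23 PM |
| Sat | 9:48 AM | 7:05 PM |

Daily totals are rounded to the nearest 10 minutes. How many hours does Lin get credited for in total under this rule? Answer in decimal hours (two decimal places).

Fri: 10:03 AM–4:23 PM = 6 h 20 min → rounds to 6 h 20 min
Sat: 9:48 AM–7:05 PM = 9 h 17 min → rounds to 9 h 20 min
Total credited: 15 h 40 min.

15.67 hours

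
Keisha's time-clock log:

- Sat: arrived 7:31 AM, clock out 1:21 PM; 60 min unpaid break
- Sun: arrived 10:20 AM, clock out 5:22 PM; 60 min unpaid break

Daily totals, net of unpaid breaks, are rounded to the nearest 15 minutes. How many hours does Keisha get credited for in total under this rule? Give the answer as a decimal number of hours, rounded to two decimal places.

10.75 hours

Sat: 7:31 AM–1:21 PM = 5 h 50 min − 60 min = 4 h 50 min → rounds to 4 h 45 min
Sun: 10:20 AM–5:22 PM = 7 h 2 min − 60 min = 6 h 2 min → rounds to 6 h 0 min
Total credited: 10 h 45 min.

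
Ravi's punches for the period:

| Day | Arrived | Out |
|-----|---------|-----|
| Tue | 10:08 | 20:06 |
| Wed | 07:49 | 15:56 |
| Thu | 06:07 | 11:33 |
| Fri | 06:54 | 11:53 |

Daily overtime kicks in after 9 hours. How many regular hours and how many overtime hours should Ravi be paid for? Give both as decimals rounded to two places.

Regular 27.53 hours, overtime 0.97 hours

Tue: 10:08–20:06 = 9 h 58 min
Wed: 07:49–15:56 = 8 h 7 min
Thu: 06:07–11:33 = 5 h 26 min
Fri: 06:54–11:53 = 4 h 59 min
Tue reg 9 h 0 min / OT 0 h 58 min; Wed reg 8 h 7 min / OT 0 h 0 min; Thu reg 5 h 26 min / OT 0 h 0 min; Fri reg 4 h 59 min / OT 0 h 0 min.
Totals: regular 27 h 32 min, overtime 0 h 58 min.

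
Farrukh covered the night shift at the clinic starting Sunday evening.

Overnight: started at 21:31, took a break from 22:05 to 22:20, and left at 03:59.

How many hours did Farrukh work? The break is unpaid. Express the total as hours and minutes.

Overnight: 21:31 → midnight = 2 h 29 min; midnight → 03:59 = 3 h 59 min; span 6 h 28 min; less 15 min break → 6 h 13 min

6 h 13 min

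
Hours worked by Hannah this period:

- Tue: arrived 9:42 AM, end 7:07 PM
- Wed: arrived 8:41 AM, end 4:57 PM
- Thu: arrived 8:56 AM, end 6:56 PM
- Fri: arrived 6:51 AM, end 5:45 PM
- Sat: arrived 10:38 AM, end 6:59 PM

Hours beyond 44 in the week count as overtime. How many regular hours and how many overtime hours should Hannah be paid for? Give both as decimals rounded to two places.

Tue: 9:42 AM–7:07 PM = 9 h 25 min
Wed: 8:41 AM–4:57 PM = 8 h 16 min
Thu: 8:56 AM–6:56 PM = 10 h 0 min
Fri: 6:51 AM–5:45 PM = 10 h 54 min
Sat: 10:38 AM–6:59 PM = 8 h 21 min
Total worked: 46 h 56 min = 46.93 h.
Threshold 44 h → overtime 2 h 56 min, regular 44 h 0 min.

Regular 44.00 hours, overtime 2.93 hours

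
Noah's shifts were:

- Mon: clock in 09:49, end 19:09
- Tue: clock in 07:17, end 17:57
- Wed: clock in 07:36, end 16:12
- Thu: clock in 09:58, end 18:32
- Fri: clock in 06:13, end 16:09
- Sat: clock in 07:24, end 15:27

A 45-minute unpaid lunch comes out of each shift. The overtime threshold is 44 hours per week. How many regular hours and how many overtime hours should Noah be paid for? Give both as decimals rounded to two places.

Regular 44.00 hours, overtime 6.65 hours

Mon: 09:49–19:09 = 9 h 20 min; less 45 min break → 8 h 35 min
Tue: 07:17–17:57 = 10 h 40 min; less 45 min break → 9 h 55 min
Wed: 07:36–16:12 = 8 h 36 min; less 45 min break → 7 h 51 min
Thu: 09:58–18:32 = 8 h 34 min; less 45 min break → 7 h 49 min
Fri: 06:13–16:09 = 9 h 56 min; less 45 min break → 9 h 11 min
Sat: 07:24–15:27 = 8 h 3 min; less 45 min break → 7 h 18 min
Total worked: 50 h 39 min = 50.65 h.
Threshold 44 h → overtime 6 h 39 min, regular 44 h 0 min.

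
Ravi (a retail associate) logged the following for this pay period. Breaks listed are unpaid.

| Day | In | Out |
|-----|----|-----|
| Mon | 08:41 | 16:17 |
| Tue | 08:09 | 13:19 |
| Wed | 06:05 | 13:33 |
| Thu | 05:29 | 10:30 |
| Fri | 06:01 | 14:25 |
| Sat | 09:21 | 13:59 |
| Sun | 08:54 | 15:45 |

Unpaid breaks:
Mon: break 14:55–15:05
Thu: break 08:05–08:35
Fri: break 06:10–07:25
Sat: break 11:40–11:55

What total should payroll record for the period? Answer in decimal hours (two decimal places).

Mon: 08:41–16:17 = 7 h 36 min; less 10 min break → 7 h 26 min
Tue: 08:09–13:19 = 5 h 10 min
Wed: 06:05–13:33 = 7 h 28 min
Thu: 05:29–10:30 = 5 h 1 min; less 30 min break → 4 h 31 min
Fri: 06:01–14:25 = 8 h 24 min; less 75 min break → 7 h 9 min
Sat: 09:21–13:59 = 4 h 38 min; less 15 min break → 4 h 23 min
Sun: 08:54–15:45 = 6 h 51 min
Total: 7 h 26 min + 5 h 10 min + 7 h 28 min + 4 h 31 min + 7 h 9 min + 4 h 23 min + 6 h 51 min = 42 h 58 min.

42.97 hours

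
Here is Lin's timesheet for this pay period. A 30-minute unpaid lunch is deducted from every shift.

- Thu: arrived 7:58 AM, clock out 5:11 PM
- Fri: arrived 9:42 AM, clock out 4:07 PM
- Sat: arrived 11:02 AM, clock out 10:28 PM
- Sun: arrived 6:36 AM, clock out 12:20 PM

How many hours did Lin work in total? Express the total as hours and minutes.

30 h 48 min

Thu: 7:58 AM–5:11 PM = 9 h 13 min; less 30 min break → 8 h 43 min
Fri: 9:42 AM–4:07 PM = 6 h 25 min; less 30 min break → 5 h 55 min
Sat: 11:02 AM–10:28 PM = 11 h 26 min; less 30 min break → 10 h 56 min
Sun: 6:36 AM–12:20 PM = 5 h 44 min; less 30 min break → 5 h 14 min
Total: 8 h 43 min + 5 h 55 min + 10 h 56 min + 5 h 14 min = 30 h 48 min.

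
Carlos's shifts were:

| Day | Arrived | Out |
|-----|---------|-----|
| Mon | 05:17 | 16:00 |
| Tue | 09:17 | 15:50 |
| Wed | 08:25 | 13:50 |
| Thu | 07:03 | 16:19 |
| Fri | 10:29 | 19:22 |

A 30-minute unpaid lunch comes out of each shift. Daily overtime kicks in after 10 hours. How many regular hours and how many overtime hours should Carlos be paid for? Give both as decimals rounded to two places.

Mon: 05:17–16:00 = 10 h 43 min; less 30 min break → 10 h 13 min
Tue: 09:17–15:50 = 6 h 33 min; less 30 min break → 6 h 3 min
Wed: 08:25–13:50 = 5 h 25 min; less 30 min break → 4 h 55 min
Thu: 07:03–16:19 = 9 h 16 min; less 30 min break → 8 h 46 min
Fri: 10:29–19:22 = 8 h 53 min; less 30 min break → 8 h 23 min
Mon reg 10 h 0 min / OT 0 h 13 min; Tue reg 6 h 3 min / OT 0 h 0 min; Wed reg 4 h 55 min / OT 0 h 0 min; Thu reg 8 h 46 min / OT 0 h 0 min; Fri reg 8 h 23 min / OT 0 h 0 min.
Totals: regular 38 h 7 min, overtime 0 h 13 min.

Regular 38.12 hours, overtime 0.22 hours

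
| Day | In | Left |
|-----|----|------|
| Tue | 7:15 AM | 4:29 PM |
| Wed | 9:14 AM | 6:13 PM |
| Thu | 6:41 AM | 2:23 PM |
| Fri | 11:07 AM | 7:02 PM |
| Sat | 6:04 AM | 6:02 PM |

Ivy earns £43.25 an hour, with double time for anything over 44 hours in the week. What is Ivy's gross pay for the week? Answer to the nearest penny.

£2058.70

Tue: 7:15 AM–4:29 PM = 9 h 14 min
Wed: 9:14 AM–6:13 PM = 8 h 59 min
Thu: 6:41 AM–2:23 PM = 7 h 42 min
Fri: 11:07 AM–7:02 PM = 7 h 55 min
Sat: 6:04 AM–6:02 PM = 11 h 58 min
Total worked: 45 h 48 min = 2748 min.
Regular 44 h 0 min = 2640 min at £43.25/h; overtime 1 h 48 min = 108 min at £86.50/h.
Pay = (2640 × £43.25 + 108 × £86.50) ÷ 60 = £2058.70.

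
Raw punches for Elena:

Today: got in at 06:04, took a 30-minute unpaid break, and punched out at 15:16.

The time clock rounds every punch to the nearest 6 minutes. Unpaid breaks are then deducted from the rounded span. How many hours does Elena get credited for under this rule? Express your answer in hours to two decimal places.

Today: in 06:04→06:06, out 15:16→15:18; 9 h 12 min − 30 min = 8 h 42 min

8.70 hours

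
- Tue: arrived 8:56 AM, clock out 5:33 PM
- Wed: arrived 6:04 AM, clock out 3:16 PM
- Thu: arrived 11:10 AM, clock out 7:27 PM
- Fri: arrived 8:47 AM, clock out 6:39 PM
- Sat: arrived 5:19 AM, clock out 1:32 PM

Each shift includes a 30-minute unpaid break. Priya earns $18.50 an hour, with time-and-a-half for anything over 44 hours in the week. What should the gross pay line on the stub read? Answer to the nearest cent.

$771.14

Tue: 8:56 AM–5:33 PM = 8 h 37 min; less 30 min break → 8 h 7 min
Wed: 6:04 AM–3:16 PM = 9 h 12 min; less 30 min break → 8 h 42 min
Thu: 11:10 AM–7:27 PM = 8 h 17 min; less 30 min break → 7 h 47 min
Fri: 8:47 AM–6:39 PM = 9 h 52 min; less 30 min break → 9 h 22 min
Sat: 5:19 AM–1:32 PM = 8 h 13 min; less 30 min break → 7 h 43 min
Total worked: 41 h 41 min = 2501 min.
Regular 41 h 41 min = 2501 min at $18.50/h; overtime 0 h 0 min = 0 min at $27.75/h.
Pay = (2501 × $18.50 + 0 × $27.75) ÷ 60 = $771.14.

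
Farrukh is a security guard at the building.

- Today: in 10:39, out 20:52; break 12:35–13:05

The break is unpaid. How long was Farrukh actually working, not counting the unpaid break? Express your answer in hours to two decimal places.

9.72 hours

Today: 10:39–20:52 = 10 h 13 min; less 30 min break → 9 h 43 min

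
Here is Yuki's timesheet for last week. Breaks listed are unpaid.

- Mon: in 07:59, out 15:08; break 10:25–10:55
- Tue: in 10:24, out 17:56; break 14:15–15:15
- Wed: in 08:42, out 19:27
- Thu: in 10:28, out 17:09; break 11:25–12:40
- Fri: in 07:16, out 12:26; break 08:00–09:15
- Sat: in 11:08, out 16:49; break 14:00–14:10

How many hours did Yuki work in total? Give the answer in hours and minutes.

Mon: 07:59–15:08 = 7 h 9 min; less 30 min break → 6 h 39 min
Tue: 10:24–17:56 = 7 h 32 min; less 60 min break → 6 h 32 min
Wed: 08:42–19:27 = 10 h 45 min
Thu: 10:28–17:09 = 6 h 41 min; less 75 min break → 5 h 26 min
Fri: 07:16–12:26 = 5 h 10 min; less 75 min break → 3 h 55 min
Sat: 11:08–16:49 = 5 h 41 min; less 10 min break → 5 h 31 min
Total: 6 h 39 min + 6 h 32 min + 10 h 45 min + 5 h 26 min + 3 h 55 min + 5 h 31 min = 38 h 48 min.

38 h 48 min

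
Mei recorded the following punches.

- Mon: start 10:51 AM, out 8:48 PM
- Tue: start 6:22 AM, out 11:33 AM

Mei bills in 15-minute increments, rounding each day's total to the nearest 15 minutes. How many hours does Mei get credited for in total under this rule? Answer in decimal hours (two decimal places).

Mon: 10:51 AM–8:48 PM = 9 h 57 min → rounds to 10 h 0 min
Tue: 6:22 AM–11:33 AM = 5 h 11 min → rounds to 5 h 15 min
Total credited: 15 h 15 min.

15.25 hours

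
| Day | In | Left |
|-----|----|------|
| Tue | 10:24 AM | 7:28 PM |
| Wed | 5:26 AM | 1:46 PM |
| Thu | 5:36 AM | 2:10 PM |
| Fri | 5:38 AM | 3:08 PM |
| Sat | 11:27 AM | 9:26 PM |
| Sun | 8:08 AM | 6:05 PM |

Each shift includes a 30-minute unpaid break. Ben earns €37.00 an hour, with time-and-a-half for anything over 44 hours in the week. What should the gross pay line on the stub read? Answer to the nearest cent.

€2094.20

Tue: 10:24 AM–7:28 PM = 9 h 4 min; less 30 min break → 8 h 34 min
Wed: 5:26 AM–1:46 PM = 8 h 20 min; less 30 min break → 7 h 50 min
Thu: 5:36 AM–2:10 PM = 8 h 34 min; less 30 min break → 8 h 4 min
Fri: 5:38 AM–3:08 PM = 9 h 30 min; less 30 min break → 9 h 0 min
Sat: 11:27 AM–9:26 PM = 9 h 59 min; less 30 min break → 9 h 29 min
Sun: 8:08 AM–6:05 PM = 9 h 57 min; less 30 min break → 9 h 27 min
Total worked: 52 h 24 min = 3144 min.
Regular 44 h 0 min = 2640 min at €37.00/h; overtime 8 h 24 min = 504 min at €55.50/h.
Pay = (2640 × €37.00 + 504 × €55.50) ÷ 60 = €2094.20.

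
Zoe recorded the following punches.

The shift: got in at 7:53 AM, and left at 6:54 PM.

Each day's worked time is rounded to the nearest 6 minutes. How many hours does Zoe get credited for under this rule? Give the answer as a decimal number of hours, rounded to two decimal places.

11.00 hours

The shift: 7:53 AM–6:54 PM = 11 h 1 min → rounds to 11 h 0 min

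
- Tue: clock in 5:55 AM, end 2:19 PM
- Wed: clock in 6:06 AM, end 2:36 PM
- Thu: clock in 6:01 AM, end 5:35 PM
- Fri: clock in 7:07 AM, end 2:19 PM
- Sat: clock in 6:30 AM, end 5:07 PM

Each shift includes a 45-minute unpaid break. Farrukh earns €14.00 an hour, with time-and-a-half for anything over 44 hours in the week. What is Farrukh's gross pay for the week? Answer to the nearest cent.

Tue: 5:55 AM–2:19 PM = 8 h 24 min; less 45 min break → 7 h 39 min
Wed: 6:06 AM–2:36 PM = 8 h 30 min; less 45 min break → 7 h 45 min
Thu: 6:01 AM–5:35 PM = 11 h 34 min; less 45 min break → 10 h 49 min
Fri: 7:07 AM–2:19 PM = 7 h 12 min; less 45 min break → 6 h 27 min
Sat: 6:30 AM–5:07 PM = 10 h 37 min; less 45 min break → 9 h 52 min
Total worked: 42 h 32 min = 2552 min.
Regular 42 h 32 min = 2552 min at €14.00/h; overtime 0 h 0 min = 0 min at €21.00/h.
Pay = (2552 × €14.00 + 0 × €21.00) ÷ 60 = €595.47.

€595.47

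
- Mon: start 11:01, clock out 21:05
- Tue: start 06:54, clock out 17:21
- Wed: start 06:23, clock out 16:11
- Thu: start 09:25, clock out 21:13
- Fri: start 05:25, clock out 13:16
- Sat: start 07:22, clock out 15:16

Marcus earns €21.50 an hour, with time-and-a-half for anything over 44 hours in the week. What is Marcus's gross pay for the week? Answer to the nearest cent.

Mon: 11:01–21:05 = 10 h 4 min
Tue: 06:54–17:21 = 10 h 27 min
Wed: 06:23–16:11 = 9 h 48 min
Thu: 09:25–21:13 = 11 h 48 min
Fri: 05:25–13:16 = 7 h 51 min
Sat: 07:22–15:16 = 7 h 54 min
Total worked: 57 h 52 min = 3472 min.
Regular 44 h 0 min = 2640 min at €21.50/h; overtime 13 h 52 min = 832 min at €32.25/h.
Pay = (2640 × €21.50 + 832 × €32.25) ÷ 60 = €1393.20.

€1393.20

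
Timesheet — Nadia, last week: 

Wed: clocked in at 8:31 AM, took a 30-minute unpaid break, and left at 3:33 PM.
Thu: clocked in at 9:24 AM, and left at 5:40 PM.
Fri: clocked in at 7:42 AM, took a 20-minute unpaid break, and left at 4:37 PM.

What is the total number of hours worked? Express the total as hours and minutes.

Wed: 8:31 AM–3:33 PM = 7 h 2 min; less 30 min break → 6 h 32 min
Thu: 9:24 AM–5:40 PM = 8 h 16 min
Fri: 7:42 AM–4:37 PM = 8 h 55 min; less 20 min break → 8 h 35 min
Total: 6 h 32 min + 8 h 16 min + 8 h 35 min = 23 h 23 min.

23 h 23 min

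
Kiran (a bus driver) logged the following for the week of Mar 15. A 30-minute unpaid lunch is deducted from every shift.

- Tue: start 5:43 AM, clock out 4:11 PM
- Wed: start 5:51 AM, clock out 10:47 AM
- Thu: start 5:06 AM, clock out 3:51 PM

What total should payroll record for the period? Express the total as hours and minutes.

24 h 39 min

Tue: 5:43 AM–4:11 PM = 10 h 28 min; less 30 min break → 9 h 58 min
Wed: 5:51 AM–10:47 AM = 4 h 56 min; less 30 min break → 4 h 26 min
Thu: 5:06 AM–3:51 PM = 10 h 45 min; less 30 min break → 10 h 15 min
Total: 9 h 58 min + 4 h 26 min + 10 h 15 min = 24 h 39 min.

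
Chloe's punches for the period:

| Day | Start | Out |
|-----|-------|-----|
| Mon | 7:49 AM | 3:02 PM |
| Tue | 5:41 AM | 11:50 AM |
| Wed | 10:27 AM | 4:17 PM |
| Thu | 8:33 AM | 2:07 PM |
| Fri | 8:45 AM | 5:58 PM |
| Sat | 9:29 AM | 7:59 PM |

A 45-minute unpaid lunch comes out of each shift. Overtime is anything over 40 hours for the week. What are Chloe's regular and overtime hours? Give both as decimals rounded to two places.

Regular 39.98 hours, overtime 0.00 hours

Mon: 7:49 AM–3:02 PM = 7 h 13 min; less 45 min break → 6 h 28 min
Tue: 5:41 AM–11:50 AM = 6 h 9 min; less 45 min break → 5 h 24 min
Wed: 10:27 AM–4:17 PM = 5 h 50 min; less 45 min break → 5 h 5 min
Thu: 8:33 AM–2:07 PM = 5 h 34 min; less 45 min break → 4 h 49 min
Fri: 8:45 AM–5:58 PM = 9 h 13 min; less 45 min break → 8 h 28 min
Sat: 9:29 AM–7:59 PM = 10 h 30 min; less 45 min break → 9 h 45 min
Total worked: 39 h 59 min = 39.98 h.
Threshold 40 h → overtime 0 h 0 min, regular 39 h 59 min.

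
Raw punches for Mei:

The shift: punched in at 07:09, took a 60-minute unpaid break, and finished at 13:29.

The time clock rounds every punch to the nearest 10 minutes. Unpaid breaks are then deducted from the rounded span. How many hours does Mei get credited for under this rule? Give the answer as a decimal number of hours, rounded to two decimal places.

5.33 hours

The shift: in 07:09→07:10, out 13:29→13:30; 6 h 20 min − 60 min = 5 h 20 min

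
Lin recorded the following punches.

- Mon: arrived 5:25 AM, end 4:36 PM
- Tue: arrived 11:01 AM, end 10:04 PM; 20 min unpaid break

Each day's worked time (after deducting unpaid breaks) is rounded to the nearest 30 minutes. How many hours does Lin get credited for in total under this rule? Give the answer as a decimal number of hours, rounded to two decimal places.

21.50 hours

Mon: 5:25 AM–4:36 PM = 11 h 11 min → rounds to 11 h 0 min
Tue: 11:01 AM–10:04 PM = 11 h 3 min − 20 min = 10 h 43 min → rounds to 10 h 30 min
Total credited: 21 h 30 min.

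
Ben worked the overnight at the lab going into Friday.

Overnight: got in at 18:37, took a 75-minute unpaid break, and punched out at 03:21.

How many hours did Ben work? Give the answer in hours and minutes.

7 h 29 min

Overnight: 18:37 → midnight = 5 h 23 min; midnight → 03:21 = 3 h 21 min; span 8 h 44 min; less 75 min break → 7 h 29 min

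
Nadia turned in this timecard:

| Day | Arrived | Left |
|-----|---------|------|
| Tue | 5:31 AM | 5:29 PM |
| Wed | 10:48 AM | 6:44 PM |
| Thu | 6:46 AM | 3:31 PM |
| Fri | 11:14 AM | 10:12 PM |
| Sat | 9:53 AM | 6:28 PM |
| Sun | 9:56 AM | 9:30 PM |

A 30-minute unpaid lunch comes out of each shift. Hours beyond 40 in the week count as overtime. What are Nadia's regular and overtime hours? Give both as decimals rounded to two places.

Regular 40.00 hours, overtime 16.77 hours

Tue: 5:31 AM–5:29 PM = 11 h 58 min; less 30 min break → 11 h 28 min
Wed: 10:48 AM–6:44 PM = 7 h 56 min; less 30 min break → 7 h 26 min
Thu: 6:46 AM–3:31 PM = 8 h 45 min; less 30 min break → 8 h 15 min
Fri: 11:14 AM–10:12 PM = 10 h 58 min; less 30 min break → 10 h 28 min
Sat: 9:53 AM–6:28 PM = 8 h 35 min; less 30 min break → 8 h 5 min
Sun: 9:56 AM–9:30 PM = 11 h 34 min; less 30 min break → 11 h 4 min
Total worked: 56 h 46 min = 56.77 h.
Threshold 40 h → overtime 16 h 46 min, regular 40 h 0 min.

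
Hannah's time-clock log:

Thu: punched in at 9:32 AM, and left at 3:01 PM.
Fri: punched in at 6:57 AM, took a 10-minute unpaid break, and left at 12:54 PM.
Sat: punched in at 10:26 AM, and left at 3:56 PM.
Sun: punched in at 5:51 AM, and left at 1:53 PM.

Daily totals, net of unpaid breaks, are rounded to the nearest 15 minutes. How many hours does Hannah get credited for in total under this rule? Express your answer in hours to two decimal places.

Thu: 9:32 AM–3:01 PM = 5 h 29 min → rounds to 5 h 30 min
Fri: 6:57 AM–12:54 PM = 5 h 57 min − 10 min = 5 h 47 min → rounds to 5 h 45 min
Sat: 10:26 AM–3:56 PM = 5 h 30 min → rounds to 5 h 30 min
Sun: 5:51 AM–1:53 PM = 8 h 2 min → rounds to 8 h 0 min
Total credited: 24 h 45 min.

24.75 hours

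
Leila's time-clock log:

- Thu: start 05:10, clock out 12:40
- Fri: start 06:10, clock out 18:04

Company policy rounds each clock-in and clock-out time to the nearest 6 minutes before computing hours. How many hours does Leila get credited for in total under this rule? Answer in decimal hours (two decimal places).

Thu: in 05:10→05:12, out 12:40→12:42; 7 h 30 min
Fri: in 06:10→06:12, out 18:04→18:06; 11 h 54 min
Total credited: 19 h 24 min.

19.40 hours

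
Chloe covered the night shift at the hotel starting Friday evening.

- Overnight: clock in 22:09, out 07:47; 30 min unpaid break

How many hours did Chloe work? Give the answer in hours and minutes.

Overnight: 22:09 → midnight = 1 h 51 min; midnight → 07:47 = 7 h 47 min; span 9 h 38 min; less 30 min break → 9 h 8 min

9 h 8 min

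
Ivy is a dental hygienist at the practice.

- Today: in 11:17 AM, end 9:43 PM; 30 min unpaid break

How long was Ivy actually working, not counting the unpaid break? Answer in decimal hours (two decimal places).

Today: 11:17 AM–9:43 PM = 10 h 26 min; less 30 min break → 9 h 56 min

9.93 hours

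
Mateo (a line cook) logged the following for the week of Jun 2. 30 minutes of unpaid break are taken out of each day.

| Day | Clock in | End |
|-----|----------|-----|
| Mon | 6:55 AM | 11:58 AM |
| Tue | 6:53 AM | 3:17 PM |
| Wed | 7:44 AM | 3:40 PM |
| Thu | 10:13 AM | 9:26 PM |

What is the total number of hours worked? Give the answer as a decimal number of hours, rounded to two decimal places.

30.60 hours

Mon: 6:55 AM–11:58 AM = 5 h 3 min; less 30 min break → 4 h 33 min
Tue: 6:53 AM–3:17 PM = 8 h 24 min; less 30 min break → 7 h 54 min
Wed: 7:44 AM–3:40 PM = 7 h 56 min; less 30 min break → 7 h 26 min
Thu: 10:13 AM–9:26 PM = 11 h 13 min; less 30 min break → 10 h 43 min
Total: 4 h 33 min + 7 h 54 min + 7 h 26 min + 10 h 43 min = 30 h 36 min.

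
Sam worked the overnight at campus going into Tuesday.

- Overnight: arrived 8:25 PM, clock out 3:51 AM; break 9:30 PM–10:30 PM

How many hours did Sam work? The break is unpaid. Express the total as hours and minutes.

Overnight: 8:25 PM → midnight = 3 h 35 min; midnight → 3:51 AM = 3 h 51 min; span 7 h 26 min; less 60 min break → 6 h 26 min

6 h 26 min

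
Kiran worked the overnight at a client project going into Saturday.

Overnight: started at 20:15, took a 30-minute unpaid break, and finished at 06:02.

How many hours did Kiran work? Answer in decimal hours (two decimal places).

9.28 hours

Overnight: 20:15 → midnight = 3 h 45 min; midnight → 06:02 = 6 h 2 min; span 9 h 47 min; less 30 min break → 9 h 17 min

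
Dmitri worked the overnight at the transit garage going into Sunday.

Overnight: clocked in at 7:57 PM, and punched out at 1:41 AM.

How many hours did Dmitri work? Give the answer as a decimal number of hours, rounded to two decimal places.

Overnight: 7:57 PM → midnight = 4 h 3 min; midnight → 1:41 AM = 1 h 41 min; span 5 h 44 min

5.73 hours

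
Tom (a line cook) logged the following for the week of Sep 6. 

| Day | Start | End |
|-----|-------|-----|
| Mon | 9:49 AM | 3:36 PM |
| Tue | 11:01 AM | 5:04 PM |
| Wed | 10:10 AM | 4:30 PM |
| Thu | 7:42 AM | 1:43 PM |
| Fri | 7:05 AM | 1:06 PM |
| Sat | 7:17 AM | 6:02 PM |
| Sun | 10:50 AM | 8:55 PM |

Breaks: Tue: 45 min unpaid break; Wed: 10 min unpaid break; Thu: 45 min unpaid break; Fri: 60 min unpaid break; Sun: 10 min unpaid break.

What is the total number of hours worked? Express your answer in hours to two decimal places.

Mon: 9:49 AM–3:36 PM = 5 h 47 min
Tue: 11:01 AM–5:04 PM = 6 h 3 min; less 45 min break → 5 h 18 min
Wed: 10:10 AM–4:30 PM = 6 h 20 min; less 10 min break → 6 h 10 min
Thu: 7:42 AM–1:43 PM = 6 h 1 min; less 45 min break → 5 h 16 min
Fri: 7:05 AM–1:06 PM = 6 h 1 min; less 60 min break → 5 h 1 min
Sat: 7:17 AM–6:02 PM = 10 h 45 min
Sun: 10:50 AM–8:55 PM = 10 h 5 min; less 10 min break → 9 h 55 min
Total: 5 h 47 min + 5 h 18 min + 6 h 10 min + 5 h 16 min + 5 h 1 min + 10 h 45 min + 9 h 55 min = 48 h 12 min.

48.20 hours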